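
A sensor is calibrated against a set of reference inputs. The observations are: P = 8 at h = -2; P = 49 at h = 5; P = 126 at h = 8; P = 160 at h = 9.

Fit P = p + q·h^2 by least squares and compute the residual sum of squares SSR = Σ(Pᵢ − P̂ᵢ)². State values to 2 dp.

The normal equations are: 4·p + 174·q = 343;  174·p + 11298·q = 22281.
det = 4·11298 − 174² = 14916.
p = (343·11298 − 174·22281)/14916 = -140/1243; q = (4·22281 − 174·343)/14916 = 4907/2486.
Residuals: 270/1243, -581/2486, -266/1243, 573/2486; SSR = 499/2486.

SSR = 0.20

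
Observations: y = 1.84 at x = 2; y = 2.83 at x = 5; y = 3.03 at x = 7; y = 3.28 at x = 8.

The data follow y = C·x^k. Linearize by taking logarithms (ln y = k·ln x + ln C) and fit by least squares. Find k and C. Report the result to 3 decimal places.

With ln yᵢ as the transformed response and ln xᵢ as the regressor:
Σln x = 6.3279, Σ(ln x)² = 11.1814, Σln y = 3.9464, Σln x·ln y = 6.7241.
Equations: 11.1814·k + 6.3279·ln C = 6.7241;  6.3279·k + 4·ln C = 3.9464.
Δ = 11.1814·4 − (6.3279)² = 4.6828; k = (6.7241·4 − 6.3279·3.9464)/4.6828 = 0.41079, ln C = (11.1814·3.9464 − 6.3279·6.7241)/4.6828 = 0.33674, so C = exp(0.33674) = 1.40038.

k = 0.411, C = 1.400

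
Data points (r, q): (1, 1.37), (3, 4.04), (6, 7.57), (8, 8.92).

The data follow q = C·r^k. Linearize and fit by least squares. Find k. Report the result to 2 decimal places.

k = 0.92

Linearized form: ln q = k·ln r + ln C. From the 4 transformed points,
AᵀA = [[8.7414, 4.9698]; [4.9698, 4]], rhs = [9.7112, 5.9235]ᵀ  (here Σln r = 4.9698, Σ(ln r)² = 8.7414, Σln q = 5.9235, Σln r·ln q = 9.7112).
Δ = 8.7414·4 − (4.9698)² = 10.2667; k = (9.7112·4 − 4.9698·5.9235)/10.2667 = 0.91617, ln C = (8.7414·5.9235 − 4.9698·9.7112)/10.2667 = 0.34259.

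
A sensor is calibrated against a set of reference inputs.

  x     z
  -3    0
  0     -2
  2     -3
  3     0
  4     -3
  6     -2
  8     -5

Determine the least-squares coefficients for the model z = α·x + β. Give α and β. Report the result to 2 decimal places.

α = -0.34, β = -1.18

From the data, Σx·x = 138, Σx = 20, Σ1 = 7.
Right-hand side: Σx·z = -70, Σz = -15.
AᵀA·[α, β]ᵀ = Aᵀz becomes [[138, 20]; [20, 7]]·[α, β]ᵀ = [-70, -15]ᵀ.
det = 138·7 − 20² = 566.
α = ((-70)·7 − 20·(-15))/566 = -95/283; β = (138·(-15) − 20·(-70))/566 = -335/283.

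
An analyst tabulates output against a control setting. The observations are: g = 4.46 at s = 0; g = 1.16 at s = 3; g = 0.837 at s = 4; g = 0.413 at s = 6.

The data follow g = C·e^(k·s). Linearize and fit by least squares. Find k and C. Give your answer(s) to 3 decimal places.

k = -0.398, C = 4.215

With ln gᵢ as the transformed response and sᵢ as the regressor:
Σs = 13.0000, Σ(s)² = 61.0000, Σln g = 0.5813, Σs·ln g = -5.5723.
Equations: 61.0000·k + 13.0000·ln C = -5.5723;  13.0000·k + 4·ln C = 0.5813.
Solving (det = 75.0000): k = -0.39795, ln C = 1.43868, so C = exp(1.43868) = 4.21514.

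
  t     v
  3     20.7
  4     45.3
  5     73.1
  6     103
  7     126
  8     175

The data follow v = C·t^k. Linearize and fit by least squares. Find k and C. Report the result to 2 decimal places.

With ln vᵢ as the transformed response and ln tᵢ as the regressor:
Sums: Σln t = 9.9115, Σ(ln t)² = 17.0401, Σln v = 25.7711, Σln t·ln v = 43.9779.
Normal system: [[17.0401, 9.9115]; [9.9115, 6]]·[k, ln C]ᵀ = [43.9779, 25.7711]ᵀ.
Solving (det = 4.0036): k = 2.10774, ln C = 0.81338, so C = exp(0.81338) = 2.25551.

k = 2.11, C = 2.26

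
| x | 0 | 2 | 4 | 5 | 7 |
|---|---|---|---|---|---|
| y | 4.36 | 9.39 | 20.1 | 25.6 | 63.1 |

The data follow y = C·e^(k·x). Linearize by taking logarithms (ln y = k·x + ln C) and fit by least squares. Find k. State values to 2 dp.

k = 0.37

Let Y = ln y. Fitting Y = k·x + ln C by least squares:
Σx = 18.0000, Σ(x)² = 94.0000, Σln y = 14.1002, Σx·ln y = 61.7082.
Equations: 94.0000·k + 18.0000·ln C = 61.7082;  18.0000·k + 5·ln C = 14.1002.
Δ = 94.0000·5 − (18.0000)² = 146.0000; k = (61.7082·5 − 18.0000·14.1002)/146.0000 = 0.37492, ln C = (94.0000·14.1002 − 18.0000·61.7082)/146.0000 = 1.47032.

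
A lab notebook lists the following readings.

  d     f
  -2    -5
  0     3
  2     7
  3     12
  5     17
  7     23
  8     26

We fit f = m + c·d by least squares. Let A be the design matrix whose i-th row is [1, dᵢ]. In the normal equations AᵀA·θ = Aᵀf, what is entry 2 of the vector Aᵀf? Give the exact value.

Entry 2 ↔ basis d, so (Aᵀf)_{2} = Σᵢ (d)·fᵢ = (-2)·(-5) + (0)·(3) + (2)·(7) + (3)·(12) + (5)·(17) + (7)·(23) + (8)·(26) = 514.

514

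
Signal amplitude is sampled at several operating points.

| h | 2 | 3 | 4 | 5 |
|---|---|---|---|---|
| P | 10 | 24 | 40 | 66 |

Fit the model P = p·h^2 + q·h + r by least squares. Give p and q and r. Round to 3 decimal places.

From the data, Σh^2·h^2 = 978, Σh^2·h = 224, Σh^2 = 54, Σh·h = 54, Σh = 14, Σ1 = 4.
Moment sums: Σh^2·P = 2546, Σh·P = 582, ΣP = 140.
AᵀA·[p, q, r]ᵀ = AᵀP becomes [[978, 224, 54]; [224, 54, 14]; [54, 14, 4]]·[p, q, r]ᵀ = [2546, 582, 140]ᵀ.
Solving the 3×3 system (Gaussian elimination) gives p = 3, q = -13/5, r = 18/5.

p = 3.000, q = -2.600, r = 3.600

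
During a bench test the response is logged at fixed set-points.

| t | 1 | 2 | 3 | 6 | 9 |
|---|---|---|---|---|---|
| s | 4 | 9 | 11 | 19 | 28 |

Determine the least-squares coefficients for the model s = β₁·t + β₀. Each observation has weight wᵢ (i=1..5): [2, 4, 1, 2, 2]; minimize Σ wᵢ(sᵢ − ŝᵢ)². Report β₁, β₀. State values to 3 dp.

Setting ∂/∂β₁ … = 0 gives: 261·β₁ + 43·β₀ = 845;  43·β₁ + 11·β₀ = 149.
Eliminating β₀: 11·(row 1) − 43·(row 2) gives 1022·β₁ = 11·845 − 43·149 = 2888, so β₁ = 1444/511.
Then β₀ = (149 − 43·(1444/511))/11 = 1277/511.

β₁ = 2.826, β₀ = 2.499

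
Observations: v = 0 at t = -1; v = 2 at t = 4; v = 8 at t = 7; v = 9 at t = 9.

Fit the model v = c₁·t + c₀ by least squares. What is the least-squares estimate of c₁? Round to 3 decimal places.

c₁ = 0.965

The normal system XᵀX·[c₁, c₀]ᵀ = Xᵀv is [[147, 19]; [19, 4]]·[c₁, c₀]ᵀ = [145, 19]ᵀ.
Δ = 147·4 − 19² = 227.
c₁ = (145·4 − 19·19)/227 = 219/227; c₀ = (147·19 − 19·145)/227 = 38/227.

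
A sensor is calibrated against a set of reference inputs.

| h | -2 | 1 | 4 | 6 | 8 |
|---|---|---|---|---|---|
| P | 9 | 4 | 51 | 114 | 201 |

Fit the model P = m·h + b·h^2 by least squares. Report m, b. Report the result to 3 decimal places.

m = 0.992, b = 3.009

With design matrix A, AᵀA = [[121, 785]; [785, 5665]] and AᵀP = [2482, 17824]ᵀ.
Determinant 121·5665 − 785² = 69240.
m = (2482·5665 − 785·17824)/69240 = 6869/6924; b = (121·17824 − 785·2482)/69240 = 104167/34620.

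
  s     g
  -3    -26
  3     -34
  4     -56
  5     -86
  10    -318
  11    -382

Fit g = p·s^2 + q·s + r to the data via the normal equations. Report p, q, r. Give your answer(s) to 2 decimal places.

p = -3.01, q = -1.39, r = -2.99

Compute the Gram sums: Σs^2·s^2 = 25684, Σs^2·s = 2520, Σs^2 = 280, Σs·s = 280, Σs = 30, Σ1 = 6.
And Σs^2·g = -81608, Σs·g = -8060, Σg = -902.
Row-reducing yields p = -87068/28939, q = -40133/28939, r = -86658/28939.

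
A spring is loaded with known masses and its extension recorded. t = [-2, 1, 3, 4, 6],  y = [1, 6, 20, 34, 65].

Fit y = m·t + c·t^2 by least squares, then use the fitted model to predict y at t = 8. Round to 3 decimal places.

ŷ = 109.364

With design matrix X, XᵀX = [[66, 300]; [300, 1650]] and Xᵀy = [590, 3074]ᵀ.
det = 66·1650 − 300² = 18900.
m = (590·1650 − 300·3074)/18900 = 19/7; c = (66·3074 − 300·590)/18900 = 719/525.
At t = 8: ŷ = (19/7)·(8) + (719/525)·(64) = 57416/525.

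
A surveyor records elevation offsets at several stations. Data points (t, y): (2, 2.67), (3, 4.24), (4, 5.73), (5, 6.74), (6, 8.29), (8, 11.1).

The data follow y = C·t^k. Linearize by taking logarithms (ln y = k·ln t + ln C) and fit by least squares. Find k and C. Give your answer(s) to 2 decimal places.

Linearized form: ln y = k·ln t + ln C. From the 6 transformed points,
Σln t = 8.6587, Σ(ln t)² = 13.7340, Σln y = 10.6024, Σln t·ln y = 16.5535.
Equations: 13.7340·k + 8.6587·ln C = 16.5535;  8.6587·k + 6·ln C = 10.6024.
Slope k = (n·Σln t·ln y − Σln t·Σln y)/(n·Σ(ln t)² − (Σln t)²) = (6·16.5535 − 8.6587·10.6024)/7.4309 = 1.01170; ln C = (Σln y − k·Σln t)/n = 0.30707, so C = exp(0.30707) = 1.35944.

k = 1.01, C = 1.36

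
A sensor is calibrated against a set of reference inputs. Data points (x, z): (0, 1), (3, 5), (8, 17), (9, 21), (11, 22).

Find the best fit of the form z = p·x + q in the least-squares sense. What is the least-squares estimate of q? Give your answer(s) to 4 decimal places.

Entries of AᵀA: Σx·x = 275, Σx = 31, Σ1 = 5.
For Aᵀz: Σx·z = 582, Σz = 66.
AᵀA·[p, q]ᵀ = Aᵀz becomes [[275, 31]; [31, 5]]·[p, q]ᵀ = [582, 66]ᵀ.
Δ = 275·5 − 31² = 414.
p = (582·5 − 31·66)/414 = 48/23; q = (275·66 − 31·582)/414 = 6/23.

q = 0.2609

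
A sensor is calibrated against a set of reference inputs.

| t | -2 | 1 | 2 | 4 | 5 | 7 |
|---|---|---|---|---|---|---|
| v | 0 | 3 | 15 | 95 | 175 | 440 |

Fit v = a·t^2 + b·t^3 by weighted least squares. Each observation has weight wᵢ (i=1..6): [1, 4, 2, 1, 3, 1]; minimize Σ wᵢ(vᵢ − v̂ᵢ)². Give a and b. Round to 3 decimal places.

Normal-equation sums: Σwᵢ·t^2·t^2 = 4584, Σwᵢ·t^2·t^3 = 27242, Σwᵢ·t^3·t^3 = 168816.
Right-hand side: Σwᵢ·t^2·v = 36337, Σwᵢ·t^3·v = 222877.
Determinant 4584·168816 − 27242² = 31725980.
a = (36337·168816 − 27242·222877)/31725980 = 2409683/1220230; b = (4584·222877 − 27242·36337)/31725980 = 1222139/1220230.

a = 1.975, b = 1.002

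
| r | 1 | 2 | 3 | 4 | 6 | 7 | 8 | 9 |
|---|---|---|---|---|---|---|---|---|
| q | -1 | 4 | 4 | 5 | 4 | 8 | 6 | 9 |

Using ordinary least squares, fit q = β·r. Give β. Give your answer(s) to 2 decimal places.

Setting ∂/∂β … = 0 gives: 260·β = 248.
(Σr·r = 260, Σr·q = 248.)
β = 248/260 = 0.953846.

β = 0.95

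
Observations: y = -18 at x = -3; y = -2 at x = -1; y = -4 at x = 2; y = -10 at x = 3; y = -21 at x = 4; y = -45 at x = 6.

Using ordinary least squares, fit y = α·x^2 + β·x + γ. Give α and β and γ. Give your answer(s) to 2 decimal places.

α = -1.45, β = 1.17, γ = -0.68

The normal system MᵀM·[α, β, γ]ᵀ = Mᵀy is [[1731, 287, 75]; [287, 75, 11]; [75, 11, 6]]·[α, β, γ]ᵀ = [-2226, -336, -100]ᵀ.
Row-reducing yields α = -92081/63480, β = 1077/920, γ = -10807/15870.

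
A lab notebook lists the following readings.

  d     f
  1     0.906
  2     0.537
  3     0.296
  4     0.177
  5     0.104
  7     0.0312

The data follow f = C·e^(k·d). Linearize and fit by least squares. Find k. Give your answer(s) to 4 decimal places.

k = -0.5589

Linearized form: ln f = k·d + ln C. From the 6 transformed points,
Σd = 22.0000, Σ(d)² = 104.0000, Σln f = -9.4002, Σd·ln f = -47.5090.
Equations: 104.0000·k + 22.0000·ln C = -47.5090;  22.0000·k + 6·ln C = -9.4002.
Solving (det = 140.0000): k = -0.55893, ln C = 0.48272.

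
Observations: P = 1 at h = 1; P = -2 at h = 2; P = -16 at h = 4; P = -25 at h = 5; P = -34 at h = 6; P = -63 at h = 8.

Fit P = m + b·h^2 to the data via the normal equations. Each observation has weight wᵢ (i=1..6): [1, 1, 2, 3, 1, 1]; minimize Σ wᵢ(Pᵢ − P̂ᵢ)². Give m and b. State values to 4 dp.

Forming MᵀWM = [[9, 212]; [212, 7796]] and MᵀWP = [-205, -7650]ᵀ gives MᵀWM·[m, b]ᵀ = MᵀWP.
det = 9·7796 − 212² = 25220.
m = ((-205)·7796 − 212·(-7650))/25220 = 1181/1261; b = (9·(-7650) − 212·(-205))/25220 = -2539/2522.

m = 0.9366, b = -1.0067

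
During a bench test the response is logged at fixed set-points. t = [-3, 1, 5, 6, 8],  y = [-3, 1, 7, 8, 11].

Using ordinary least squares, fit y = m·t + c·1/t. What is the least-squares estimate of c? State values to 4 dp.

From the data, Σt·t = 135, Σt·1/t = 5, Σ1/t·1/t = 17201/14400.
Right-hand side: Σt·y = 181, Σ1/t·y = 733/120.
XᵀX·[m, c]ᵀ = Xᵀy becomes [[135, 5]; [5, 17201/14400]]·[m, c]ᵀ = [181, 733/120]ᵀ.
Δ = 135·(17201/14400) − 5² = 43603/320.
m = (181·(17201/14400) − 5·(733/120))/(43603/320) = 2673581/1962135; c = (135·(733/120) − 5·181)/(43603/320) = -25720/43603.

c = -0.5899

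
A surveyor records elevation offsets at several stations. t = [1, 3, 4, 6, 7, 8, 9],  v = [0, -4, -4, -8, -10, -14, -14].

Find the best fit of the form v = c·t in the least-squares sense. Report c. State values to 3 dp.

The normal system AᵀA·[c]ᵀ = Aᵀv is [[256]]·[c]ᵀ = [-384]ᵀ.
c = (-384)/256 = -1.5.

c = -1.500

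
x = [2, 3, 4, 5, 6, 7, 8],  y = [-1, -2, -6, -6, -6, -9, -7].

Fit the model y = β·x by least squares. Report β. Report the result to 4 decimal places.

The normal equations are: 203·β = -217.
(Σx·x = 203, Σx·y = -217.)
Hence β = -217 / 203 ≈ -1.06897.

β = -1.0690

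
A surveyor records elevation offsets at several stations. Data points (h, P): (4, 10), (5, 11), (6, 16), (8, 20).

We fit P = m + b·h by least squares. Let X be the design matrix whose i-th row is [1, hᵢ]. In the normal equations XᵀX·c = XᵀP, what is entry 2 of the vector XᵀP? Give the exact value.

351

Entry 2 ↔ basis h, so (XᵀP)_{2} = Σᵢ (h)·Pᵢ = (4)·(10) + (5)·(11) + (6)·(16) + (8)·(20) = 351.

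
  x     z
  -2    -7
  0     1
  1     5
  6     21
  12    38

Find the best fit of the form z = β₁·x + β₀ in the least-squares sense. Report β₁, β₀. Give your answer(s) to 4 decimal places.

Forming AᵀA = [[185, 17]; [17, 5]] and Aᵀz = [601, 58]ᵀ gives AᵀA·[β₁, β₀]ᵀ = Aᵀz.
Determinant 185·5 − 17² = 636.
β₁ = (601·5 − 17·58)/636 = 673/212; β₀ = (185·58 − 17·601)/636 = 171/212.

β₁ = 3.1745, β₀ = 0.8066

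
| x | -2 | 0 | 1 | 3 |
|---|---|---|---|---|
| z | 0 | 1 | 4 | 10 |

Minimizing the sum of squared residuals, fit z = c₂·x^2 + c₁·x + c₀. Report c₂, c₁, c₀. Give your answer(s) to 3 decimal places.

c₂ = 0.417, c₁ = 1.622, c₀ = 1.481

Normal-equation sums: Σx^2·x^2 = 98, Σx^2·x = 20, Σx^2 = 14, Σx·x = 14, Σx = 2, Σ1 = 4.
For Mᵀz: Σx^2·z = 94, Σx·z = 34, Σz = 15.
So MᵀM·[c₂, c₁, c₀]ᵀ = Mᵀz: [[98, 20, 14]; [20, 14, 2]; [14, 2, 4]]·[c₂, c₁, c₀]ᵀ = [94, 34, 15]ᵀ.
Row-reducing yields c₂ = 5/12, c₁ = 253/156, c₀ = 77/52.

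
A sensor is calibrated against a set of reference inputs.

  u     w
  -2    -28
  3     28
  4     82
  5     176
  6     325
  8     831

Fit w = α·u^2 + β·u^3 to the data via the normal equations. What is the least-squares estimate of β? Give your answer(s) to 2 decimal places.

Compute the Gram sums: Σu^2·u^2 = 6370, Σu^2·u^3 = 44904, Σu^3·u^3 = 329314.
And Σu^2·w = 70736, Σu^3·w = 523900.
AᵀA·[α, β]ᵀ = Aᵀw becomes [[6370, 44904]; [44904, 329314]]·[α, β]ᵀ = [70736, 523900]ᵀ.
Eliminating β: 329314·(row 1) − 44904·(row 2) gives 81360964·α = 329314·70736 − 44904·523900 = -230850496, so α = -57712624/20340241.
Then β = (523900 − 44904·(-57712624/20340241))/329314 = 40228414/20340241.

β = 1.98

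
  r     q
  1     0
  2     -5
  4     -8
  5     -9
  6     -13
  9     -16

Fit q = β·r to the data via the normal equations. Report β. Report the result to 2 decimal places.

β = -1.90

Entries of MᵀM: Σr·r = 163.
Right-hand side: Σr·q = -309.
MᵀM·[β]ᵀ = Mᵀq becomes [[163]]·[β]ᵀ = [-309]ᵀ.
β = (-309)/163 = -1.89571.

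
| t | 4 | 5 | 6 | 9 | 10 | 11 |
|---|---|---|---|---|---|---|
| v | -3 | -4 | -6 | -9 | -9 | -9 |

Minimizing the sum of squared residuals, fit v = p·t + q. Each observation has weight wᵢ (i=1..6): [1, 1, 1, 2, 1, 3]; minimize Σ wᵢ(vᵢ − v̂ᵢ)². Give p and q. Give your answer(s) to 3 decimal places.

p = -0.851, q = -0.262

Entries of AᵀWA: Σwᵢ·t·t = 702, Σwᵢ·t = 76, Σwᵢ·1 = 9.
For AᵀWv: Σwᵢ·t·v = -617, Σwᵢ·v = -67.
AᵀWA·[p, q]ᵀ = AᵀWv becomes [[702, 76]; [76, 9]]·[p, q]ᵀ = [-617, -67]ᵀ.
Eliminating q: 9·(row 1) − 76·(row 2) gives 542·p = 9·(-617) − 76·(-67) = -461, so p = -461/542.
Then q = ((-67) − 76·(-461/542))/9 = -71/271.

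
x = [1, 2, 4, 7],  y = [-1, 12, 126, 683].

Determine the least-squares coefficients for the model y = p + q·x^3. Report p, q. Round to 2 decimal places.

Forming MᵀM = [[4, 416]; [416, 121810]] and Mᵀy = [820, 242428]ᵀ gives MᵀM·[p, q]ᵀ = Mᵀy.
Δ = 4·121810 − 416² = 314184.
p = (820·121810 − 416·242428)/314184 = -9287/3021; q = (4·242428 − 416·820)/314184 = 78574/39273.

p = -3.07, q = 2.00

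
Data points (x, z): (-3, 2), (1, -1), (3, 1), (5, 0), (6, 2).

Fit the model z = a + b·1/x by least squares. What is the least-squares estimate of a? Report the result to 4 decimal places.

The normal system AᵀA·[a, b]ᵀ = Aᵀz is [[5, 41/30]; [41/30, 129/100]]·[a, b]ᵀ = [4, -1]ᵀ.
Determinant 5·(129/100) − (41/30)² = 1031/225.
a = (4·(129/100) − (41/30)·(-1))/(1031/225) = 2937/2062; b = (5·(-1) − (41/30)·4)/(1031/225) = -2355/1031.

a = 1.4243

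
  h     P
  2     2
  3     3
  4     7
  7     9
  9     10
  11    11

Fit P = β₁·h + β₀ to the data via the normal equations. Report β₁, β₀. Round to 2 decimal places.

β₁ = 0.98, β₀ = 1.09

Forming MᵀM = [[280, 36]; [36, 6]] and MᵀP = [315, 42]ᵀ gives MᵀM·[β₁, β₀]ᵀ = MᵀP.
Determinant 280·6 − 36² = 384.
β₁ = (315·6 − 36·42)/384 = 63/64; β₀ = (280·42 − 36·315)/384 = 35/32.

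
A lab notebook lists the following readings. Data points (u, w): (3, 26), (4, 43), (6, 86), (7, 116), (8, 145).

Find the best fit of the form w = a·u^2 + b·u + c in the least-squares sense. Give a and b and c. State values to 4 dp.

From the data, Σu^2·u^2 = 8130, Σu^2·u = 1162, Σu^2 = 174, Σu·u = 174, Σu = 28, Σ1 = 5.
Moment sums: Σu^2·w = 18982, Σu·w = 2738, Σw = 416.
Row-reducing yields a = 39/22, b = 97/22, c = -35/11.

a = 1.7727, b = 4.4091, c = -3.1818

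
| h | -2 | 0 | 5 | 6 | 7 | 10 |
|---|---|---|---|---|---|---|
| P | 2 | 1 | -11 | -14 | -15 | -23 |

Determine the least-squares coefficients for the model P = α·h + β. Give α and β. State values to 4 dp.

α = -2.1513, β = -0.6776

With design matrix M, MᵀM = [[214, 26]; [26, 6]] and MᵀP = [-478, -60]ᵀ.
Eliminating β: 6·(row 1) − 26·(row 2) gives 608·α = 6·(-478) − 26·(-60) = -1308, so α = -327/152.
Then β = ((-60) − 26·(-327/152))/6 = -103/152.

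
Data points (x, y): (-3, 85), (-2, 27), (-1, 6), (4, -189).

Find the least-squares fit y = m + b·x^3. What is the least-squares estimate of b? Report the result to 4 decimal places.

b = -3.0072

Setting ∂/∂m … = 0 gives: 4·m + 28·b = -71;  28·m + 4890·b = -14613.
(Σ1 = 4, Σx^3 = 28, Σx^3·x^3 = 4890, Σy = -71, Σx^3·y = -14613.)
Eliminating b: 4890·(row 1) − 28·(row 2) gives 18776·m = 4890·(-71) − 28·(-14613) = 61974, so m = 30987/9388.
Then b = ((-14613) − 28·(30987/9388))/4890 = -7058/2347.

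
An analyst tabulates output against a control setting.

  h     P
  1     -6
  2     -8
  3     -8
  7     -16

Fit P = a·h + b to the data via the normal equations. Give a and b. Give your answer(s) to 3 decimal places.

a = -1.663, b = -4.096

From the data, Σh·h = 63, Σh = 13, Σ1 = 4.
For AᵀP: Σh·P = -158, ΣP = -38.
Normal equations: [[63, 13]; [13, 4]]·[a, b]ᵀ = [-158, -38]ᵀ.
Determinant 63·4 − 13² = 83.
a = ((-158)·4 − 13·(-38))/83 = -138/83; b = (63·(-38) − 13·(-158))/83 = -340/83.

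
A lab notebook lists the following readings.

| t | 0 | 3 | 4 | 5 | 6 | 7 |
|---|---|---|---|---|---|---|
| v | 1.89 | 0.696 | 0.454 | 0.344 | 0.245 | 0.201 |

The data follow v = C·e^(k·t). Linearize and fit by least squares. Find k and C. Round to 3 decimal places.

k = -0.328, C = 1.824

With ln vᵢ as the transformed response and tᵢ as the regressor:
AᵀA = [[135.0000, 25.0000]; [25.0000, 6]], rhs = [-29.2516, -4.5935]ᵀ  (here Σt = 25.0000, Σ(t)² = 135.0000, Σln v = -4.5935, Σt·ln v = -29.2516).
Δ = 135.0000·6 − (25.0000)² = 185.0000; k = (-29.2516·6 − 25.0000·-4.5935)/185.0000 = -0.32795, ln C = (135.0000·-4.5935 − 25.0000·-29.2516)/185.0000 = 0.60086, so C = exp(0.60086) = 1.82369.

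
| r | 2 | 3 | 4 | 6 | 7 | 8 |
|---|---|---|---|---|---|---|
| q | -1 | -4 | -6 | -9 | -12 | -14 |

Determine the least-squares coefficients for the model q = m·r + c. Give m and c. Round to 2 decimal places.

Entries of MᵀM: Σr·r = 178, Σr = 30, Σ1 = 6.
For Mᵀq: Σr·q = -288, Σq = -46.
Eliminating c: 6·(row 1) − 30·(row 2) gives 168·m = 6·(-288) − 30·(-46) = -348, so m = -29/14.
Then c = ((-46) − 30·(-29/14))/6 = 113/42.

m = -2.07, c = 2.69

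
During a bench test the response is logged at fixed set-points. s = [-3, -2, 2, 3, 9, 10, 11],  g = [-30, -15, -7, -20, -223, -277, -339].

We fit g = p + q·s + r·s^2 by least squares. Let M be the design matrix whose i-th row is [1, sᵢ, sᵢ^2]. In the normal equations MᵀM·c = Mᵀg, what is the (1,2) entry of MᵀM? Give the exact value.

30

Row 1 ↔ basis 1, column 2 ↔ basis s, so (MᵀM)_{1,2} = Σᵢ s = (1)·(-3) + (1)·(-2) + (1)·(2) + (1)·(3) + (1)·(9) + (1)·(10) + (1)·(11) = 30.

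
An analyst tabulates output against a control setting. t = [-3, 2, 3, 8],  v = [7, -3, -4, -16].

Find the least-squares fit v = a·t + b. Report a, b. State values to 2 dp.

a = -2.08, b = 1.20

The normal equations are: 86·a + 10·b = -167;  10·a + 4·b = -16.
Determinant 86·4 − 10² = 244.
a = ((-167)·4 − 10·(-16))/244 = -127/61; b = (86·(-16) − 10·(-167))/244 = 147/122.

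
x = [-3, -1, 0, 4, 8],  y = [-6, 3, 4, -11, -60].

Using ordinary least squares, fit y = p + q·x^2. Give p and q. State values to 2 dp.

The normal system AᵀA·[p, q]ᵀ = Aᵀy is [[5, 90]; [90, 4434]]·[p, q]ᵀ = [-70, -4067]ᵀ.
Eliminating q: 4434·(row 1) − 90·(row 2) gives 14070·p = 4434·(-70) − 90·(-4067) = 55650, so p = 265/67.
Then q = ((-4067) − 90·(265/67))/4434 = -401/402.

p = 3.96, q = -1.00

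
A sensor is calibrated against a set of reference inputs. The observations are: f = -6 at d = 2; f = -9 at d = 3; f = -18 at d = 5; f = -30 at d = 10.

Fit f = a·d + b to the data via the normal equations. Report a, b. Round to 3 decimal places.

a = -3.000, b = -0.750

From the data, Σd·d = 138, Σd = 20, Σ1 = 4.
Moment sums: Σd·f = -429, Σf = -63.
AᵀA·[a, b]ᵀ = Aᵀf becomes [[138, 20]; [20, 4]]·[a, b]ᵀ = [-429, -63]ᵀ.
Δ = 138·4 − 20² = 152.
a = ((-429)·4 − 20·(-63))/152 = -3; b = (138·(-63) − 20·(-429))/152 = -3/4.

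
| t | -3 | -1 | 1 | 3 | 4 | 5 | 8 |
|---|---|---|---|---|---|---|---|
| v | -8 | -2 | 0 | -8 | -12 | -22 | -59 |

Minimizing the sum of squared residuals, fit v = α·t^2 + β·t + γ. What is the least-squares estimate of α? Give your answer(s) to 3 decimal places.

α = -0.959

Compute the Gram sums: Σt^2·t^2 = 5141, Σt^2·t = 701, Σt^2 = 125, Σt·t = 125, Σt = 17, Σ1 = 7.
Moment sums: Σt^2·v = -4664, Σt·v = -628, Σv = -111.
Inverting the 3×3 Gram matrix, [α, β, γ]ᵀ = [-143605/149736, 40651/149736, 15211/24956]ᵀ.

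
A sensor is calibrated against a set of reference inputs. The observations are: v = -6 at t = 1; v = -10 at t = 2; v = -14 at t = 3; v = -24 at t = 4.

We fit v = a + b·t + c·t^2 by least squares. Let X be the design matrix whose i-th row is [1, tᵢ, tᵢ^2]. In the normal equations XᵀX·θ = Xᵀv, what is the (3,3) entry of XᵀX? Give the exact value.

Row 3 ↔ basis t^2, column 3 ↔ basis t^2, so (XᵀX)_{3,3} = Σᵢ (t^2)·(t^2) = (1)·(1) + (4)·(4) + (9)·(9) + (16)·(16) = 354.

354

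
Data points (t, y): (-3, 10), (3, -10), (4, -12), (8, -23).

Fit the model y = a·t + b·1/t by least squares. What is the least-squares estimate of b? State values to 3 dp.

b = -4.547

Entries of XᵀX: Σt·t = 98, Σt·1/t = 4, Σ1/t·1/t = 173/576.
For Xᵀy: Σt·y = -292, Σ1/t·y = -301/24.
Normal equations: [[98, 4]; [4, 173/576]]·[a, b]ᵀ = [-292, -301/24]ᵀ.
Eliminating b: (173/576)·(row 1) − 4·(row 2) gives (3869/288)·a = (173/576)·(-292) − 4·(-301/24) = -5405/144, so a = -10810/3869.
Then b = ((-301/24) − 4·(-10810/3869))/(173/576) = -17592/3869.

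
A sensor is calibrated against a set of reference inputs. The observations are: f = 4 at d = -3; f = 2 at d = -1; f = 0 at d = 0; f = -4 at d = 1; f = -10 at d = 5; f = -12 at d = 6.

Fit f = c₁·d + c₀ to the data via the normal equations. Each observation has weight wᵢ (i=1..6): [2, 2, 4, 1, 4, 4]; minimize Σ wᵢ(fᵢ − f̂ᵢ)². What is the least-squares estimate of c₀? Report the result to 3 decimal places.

Forming XᵀWX = [[265, 37]; [37, 17]] and XᵀWf = [-520, -80]ᵀ gives XᵀWX·[c₁, c₀]ᵀ = XᵀWf.
Determinant 265·17 − 37² = 3136.
c₁ = ((-520)·17 − 37·(-80))/3136 = -15/8; c₀ = (265·(-80) − 37·(-520))/3136 = -5/8.

c₀ = -0.625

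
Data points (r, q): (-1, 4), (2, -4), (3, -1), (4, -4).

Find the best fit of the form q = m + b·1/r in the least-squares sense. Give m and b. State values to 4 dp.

m = -1.1441, b = -5.0842

From the data, Σ1 = 4, Σ1/r = 1/12, Σ1/r·1/r = 205/144.
Moment sums: Σq = -5, Σ1/r·q = -22/3.
XᵀX·[m, b]ᵀ = Xᵀq becomes [[4, 1/12]; [1/12, 205/144]]·[m, b]ᵀ = [-5, -22/3]ᵀ.
Determinant 4·(205/144) − (1/12)² = 91/16.
m = ((-5)·(205/144) − (1/12)·(-22/3))/(91/16) = -937/819; b = (4·(-22/3) − (1/12)·(-5))/(91/16) = -1388/273.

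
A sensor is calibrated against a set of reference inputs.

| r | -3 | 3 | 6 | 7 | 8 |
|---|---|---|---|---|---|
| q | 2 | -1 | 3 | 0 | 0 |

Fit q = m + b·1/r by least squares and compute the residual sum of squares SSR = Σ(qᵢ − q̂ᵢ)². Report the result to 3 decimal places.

SSR = 7.906

Sums needed: Σ1 = 5, Σ1/r = 73/168, Σ1/r·1/r = 897/3136.
Right-hand side: Σq = 4, Σ1/r·q = -1/2.
So MᵀM·[m, b]ᵀ = Mᵀq: [[5, 73/168]; [73/168, 897/3136]]·[m, b]ᵀ = [4, -1/2]ᵀ.
det = 5·(897/3136) − (73/168)² = 8759/7056.
m = (4·(897/3136) − (73/168)·(-1/2))/(8759/7056) = 9606/8759; b = (5·(-1/2) − (73/168)·4)/(8759/7056) = -29904/8759.
Residuals: -2056/8759, -8397/8759, 21655/8759, -5334/8759, -5868/8759; SSR = 69250/8759.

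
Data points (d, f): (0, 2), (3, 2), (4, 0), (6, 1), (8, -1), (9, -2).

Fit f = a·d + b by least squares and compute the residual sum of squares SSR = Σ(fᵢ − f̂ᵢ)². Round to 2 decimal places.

SSR = 3.05

From the data, Σd·d = 206, Σd = 30, Σ1 = 6.
Right-hand side: Σd·f = -14, Σf = 2.
So XᵀX·[a, b]ᵀ = Xᵀf: [[206, 30]; [30, 6]]·[a, b]ᵀ = [-14, 2]ᵀ.
Δ = 206·6 − 30² = 336.
a = ((-14)·6 − 30·2)/336 = -3/7; b = (206·2 − 30·(-14))/336 = 52/21.
Residuals: -10/21, 17/21, -16/21, 23/21, -1/21, -13/21; SSR = 64/21.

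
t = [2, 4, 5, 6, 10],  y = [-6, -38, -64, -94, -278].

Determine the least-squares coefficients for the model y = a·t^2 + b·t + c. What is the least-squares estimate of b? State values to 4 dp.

Forming XᵀX = [[12193, 1413, 181]; [1413, 181, 27]; [181, 27, 5]] and Xᵀy = [-33416, -3828, -480]ᵀ gives XᵀX·[a, b, c]ᵀ = Xᵀy.
Solving the 3×3 system (Gaussian elimination) gives a = -2978/1001, b = 1704/1001, c = 358/143.

b = 1.7023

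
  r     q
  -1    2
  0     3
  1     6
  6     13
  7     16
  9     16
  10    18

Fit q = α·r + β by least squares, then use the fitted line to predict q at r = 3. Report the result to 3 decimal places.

q̂ = 8.251

AᵀA·[α, β]ᵀ = Aᵀq reads: 268·α + 32·β = 518;  32·α + 7·β = 74.
det = 268·7 − 32² = 852.
α = (518·7 − 32·74)/852 = 629/426; β = (268·74 − 32·518)/852 = 814/213.
At r = 3: q̂ = (629/426)·(3) + (814/213)·(1) = 3515/426.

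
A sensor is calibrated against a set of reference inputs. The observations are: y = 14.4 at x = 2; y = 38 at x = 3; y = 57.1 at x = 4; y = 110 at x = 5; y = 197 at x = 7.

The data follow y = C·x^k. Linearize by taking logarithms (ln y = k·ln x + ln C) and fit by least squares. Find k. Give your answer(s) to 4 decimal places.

k = 2.0860

Taking logs, ln y = k·ln x + ln C, so regress ln y on ln x.
AᵀA = [[9.9861, 6.7334]; [6.7334, 5]], rhs = [29.2981, 20.3333]ᵀ  (here Σln x = 6.7334, Σ(ln x)² = 9.9861, Σln y = 20.3333, Σln x·ln y = 29.2981).
Solving (det = 4.5917): k = 2.08605, ln C = 1.25742.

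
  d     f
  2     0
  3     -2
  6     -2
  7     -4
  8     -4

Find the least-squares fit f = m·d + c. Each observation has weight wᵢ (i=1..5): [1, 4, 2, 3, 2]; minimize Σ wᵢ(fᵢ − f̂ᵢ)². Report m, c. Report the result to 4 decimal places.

From the data, Σwᵢ·d·d = 387, Σwᵢ·d = 63, Σwᵢ·1 = 12.
Right-hand side: Σwᵢ·d·f = -196, Σwᵢ·f = -32.
Eliminating c: 12·(row 1) − 63·(row 2) gives 675·m = 12·(-196) − 63·(-32) = -336, so m = -112/225.
Then c = ((-32) − 63·(-112/225))/12 = -4/75.

m = -0.4978, c = -0.0533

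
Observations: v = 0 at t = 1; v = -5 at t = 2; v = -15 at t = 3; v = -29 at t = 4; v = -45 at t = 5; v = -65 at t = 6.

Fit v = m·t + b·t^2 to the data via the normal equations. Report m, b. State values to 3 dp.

Forming MᵀM = [[91, 441]; [441, 2275]] and Mᵀv = [-786, -4084]ᵀ gives MᵀM·[m, b]ᵀ = Mᵀv.
Δ = 91·2275 − 441² = 12544.
m = ((-786)·2275 − 441·(-4084))/12544 = 921/896; b = (91·(-4084) − 441·(-786))/12544 = -1787/896.

m = 1.028, b = -1.994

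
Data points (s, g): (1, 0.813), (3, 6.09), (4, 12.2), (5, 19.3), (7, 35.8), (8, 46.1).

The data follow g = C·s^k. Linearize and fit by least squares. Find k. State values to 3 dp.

With ln gᵢ as the transformed response and ln sᵢ as the regressor:
Σln s = 8.1197, Σ(ln s)² = 13.8297, Σln g = 14.4699, Σln s·ln g = 25.1450.
Equations: 13.8297·k + 8.1197·ln C = 25.1450;  8.1197·k + 6·ln C = 14.4699.
Slope k = (n·Σln s·ln g − Σln s·Σln g)/(n·Σ(ln s)² − (Σln s)²) = (6·25.1450 − 8.1197·14.4699)/17.0487 = 1.95782; ln C = (Σln g − k·Σln s)/n = -0.23783.

k = 1.958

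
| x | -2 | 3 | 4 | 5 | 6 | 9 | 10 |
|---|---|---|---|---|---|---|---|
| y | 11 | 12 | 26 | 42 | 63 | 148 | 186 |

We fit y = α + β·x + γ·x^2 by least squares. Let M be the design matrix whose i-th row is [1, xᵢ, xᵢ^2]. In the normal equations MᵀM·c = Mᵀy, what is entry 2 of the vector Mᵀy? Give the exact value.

3898

Entry 2 ↔ basis x, so (Mᵀy)_{2} = Σᵢ (x)·yᵢ = (-2)·(11) + (3)·(12) + (4)·(26) + (5)·(42) + (6)·(63) + (9)·(148) + (10)·(186) = 3898.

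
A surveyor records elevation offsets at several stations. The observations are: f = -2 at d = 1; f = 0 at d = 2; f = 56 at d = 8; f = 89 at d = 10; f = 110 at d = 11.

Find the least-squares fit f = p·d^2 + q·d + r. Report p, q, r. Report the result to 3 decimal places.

p = 0.976, q = -0.529, r = -2.609

Sums needed: Σd^2·d^2 = 28754, Σd^2·d = 2852, Σd^2 = 290, Σd·d = 290, Σd = 32, Σ1 = 5.
Right-hand side: Σd^2·f = 25792, Σd·f = 2546, Σf = 253.
Normal equations: [[28754, 2852, 290]; [2852, 290, 32]; [290, 32, 5]]·[p, q, r]ᵀ = [25792, 2546, 253]ᵀ.
Row-reducing yields p = 10067/10317, q = -1819/3439, r = -26921/10317.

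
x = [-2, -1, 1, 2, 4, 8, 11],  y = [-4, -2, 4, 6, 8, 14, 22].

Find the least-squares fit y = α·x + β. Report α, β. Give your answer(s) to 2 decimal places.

Sums needed: Σx·x = 211, Σx = 23, Σ1 = 7.
And Σx·y = 412, Σy = 48.
AᵀA·[α, β]ᵀ = Aᵀy becomes [[211, 23]; [23, 7]]·[α, β]ᵀ = [412, 48]ᵀ.
det = 211·7 − 23² = 948.
α = (412·7 − 23·48)/948 = 445/237; β = (211·48 − 23·412)/948 = 163/237.

α = 1.88, β = 0.69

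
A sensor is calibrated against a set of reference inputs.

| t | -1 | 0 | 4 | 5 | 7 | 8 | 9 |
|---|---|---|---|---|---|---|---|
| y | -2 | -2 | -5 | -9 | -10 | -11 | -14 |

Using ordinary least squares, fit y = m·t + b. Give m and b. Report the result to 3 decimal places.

m = -1.167, b = -2.236

The normal equations are: 236·m + 32·b = -347;  32·m + 7·b = -53.
(Σt·t = 236, Σt = 32, Σ1 = 7, Σt·y = -347, Σy = -53.)
Determinant 236·7 − 32² = 628.
m = ((-347)·7 − 32·(-53))/628 = -733/628; b = (236·(-53) − 32·(-347))/628 = -351/157.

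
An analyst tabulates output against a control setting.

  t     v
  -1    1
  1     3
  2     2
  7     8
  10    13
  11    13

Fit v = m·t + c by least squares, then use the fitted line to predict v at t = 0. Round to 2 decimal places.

v̂ = 1.31

With design matrix X, XᵀX = [[276, 30]; [30, 6]] and Xᵀv = [335, 40]ᵀ.
det = 276·6 − 30² = 756.
m = (335·6 − 30·40)/756 = 15/14; c = (276·40 − 30·335)/756 = 55/42.
At t = 0: v̂ = (15/14)·(0) + (55/42)·(1) = 55/42.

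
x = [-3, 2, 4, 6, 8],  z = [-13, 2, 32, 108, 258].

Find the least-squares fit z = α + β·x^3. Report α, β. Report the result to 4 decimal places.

Entries of AᵀA: Σ1 = 5, Σx^3 = 773, Σx^3·x^3 = 313689.
Right-hand side: Σz = 387, Σx^3·z = 157839.
So AᵀA·[α, β]ᵀ = Aᵀz: [[5, 773]; [773, 313689]]·[α, β]ᵀ = [387, 157839]ᵀ.
Eliminating β: 313689·(row 1) − 773·(row 2) gives 970916·α = 313689·387 − 773·157839 = -611904, so α = -152976/242729.
Then β = (157839 − 773·(-152976/242729))/313689 = 122511/242729.

α = -0.6302, β = 0.5047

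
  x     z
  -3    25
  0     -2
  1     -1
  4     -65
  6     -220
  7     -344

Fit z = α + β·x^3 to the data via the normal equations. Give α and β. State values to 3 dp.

α = -1.465, β = -1.002

Entries of AᵀA: Σ1 = 6, Σx^3 = 597, Σx^3·x^3 = 169131.
And Σz = -607, Σx^3·z = -170348.
Normal equations: [[6, 597]; [597, 169131]]·[α, β]ᵀ = [-607, -170348]ᵀ.
det = 6·169131 − 597² = 658377.
α = ((-607)·169131 − 597·(-170348))/658377 = -321587/219459; β = (6·(-170348) − 597·(-607))/658377 = -73301/73153.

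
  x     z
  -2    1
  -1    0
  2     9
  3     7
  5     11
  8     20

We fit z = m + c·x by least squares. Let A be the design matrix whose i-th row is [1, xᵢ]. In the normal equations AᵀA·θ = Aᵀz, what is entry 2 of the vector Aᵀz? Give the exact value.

252

Entry 2 ↔ basis x, so (Aᵀz)_{2} = Σᵢ (x)·zᵢ = (-2)·(1) + (-1)·(0) + (2)·(9) + (3)·(7) + (5)·(11) + (8)·(20) = 252.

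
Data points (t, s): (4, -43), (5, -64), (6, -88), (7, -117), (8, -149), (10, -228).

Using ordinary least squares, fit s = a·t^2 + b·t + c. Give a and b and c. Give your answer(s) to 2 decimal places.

Entries of AᵀA: Σt^2·t^2 = 18674, Σt^2·t = 2260, Σt^2 = 290, Σt·t = 290, Σt = 40, Σ1 = 6.
Moment sums: Σt^2·s = -43525, Σt·s = -5311, Σs = -689.
Inverting the 3×3 Gram matrix, [a, b, c]ᵀ = [-44/21, -299/210, -57/14]ᵀ.

a = -2.10, b = -1.42, c = -4.07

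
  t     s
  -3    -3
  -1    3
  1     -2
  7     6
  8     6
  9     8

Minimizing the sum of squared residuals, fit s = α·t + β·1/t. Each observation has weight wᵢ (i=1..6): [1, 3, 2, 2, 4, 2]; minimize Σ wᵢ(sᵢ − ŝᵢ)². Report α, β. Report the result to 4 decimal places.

Normal-equation sums: Σwᵢ·t·t = 530, Σwᵢ·t·1/t = 14, Σwᵢ·1/t·1/t = 332705/63504.
For XᵀWs: Σwᵢ·t·s = 416, Σwᵢ·1/t·s = -347/63.
Normal equations: [[530, 14]; [14, 332705/63504]]·[α, β]ᵀ = [416, -347/63]ᵀ.
Δ = 530·(332705/63504) − 14² = 81943433/31752.
α = (416·(332705/63504) − 14·(-347/63))/(81943433/31752) = 71651072/81943433; β = (530·(-347/63) − 14·416)/(81943433/31752) = -277614288/81943433.

α = 0.8744, β = -3.3879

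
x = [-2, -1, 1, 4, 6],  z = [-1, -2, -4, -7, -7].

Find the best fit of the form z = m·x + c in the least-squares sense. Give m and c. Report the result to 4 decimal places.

With design matrix A, AᵀA = [[58, 8]; [8, 5]] and Aᵀz = [-70, -21]ᵀ.
Δ = 58·5 − 8² = 226.
m = ((-70)·5 − 8·(-21))/226 = -91/113; c = (58·(-21) − 8·(-70))/226 = -329/113.

m = -0.8053, c = -2.9115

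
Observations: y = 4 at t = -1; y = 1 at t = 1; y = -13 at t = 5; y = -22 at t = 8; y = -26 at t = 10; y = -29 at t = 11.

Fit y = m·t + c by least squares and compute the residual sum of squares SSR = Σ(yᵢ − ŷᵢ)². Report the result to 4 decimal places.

With design matrix X, XᵀX = [[312, 34]; [34, 6]] and Xᵀy = [-823, -85]ᵀ.
Determinant 312·6 − 34² = 716.
m = ((-823)·6 − 34·(-85))/716 = -512/179; c = (312·(-85) − 34·(-823))/716 = 731/358.
Residuals: -323/358, 651/358, -265/358, -415/358, 201/358, 151/358; SSR = 2329/358.

SSR = 6.5056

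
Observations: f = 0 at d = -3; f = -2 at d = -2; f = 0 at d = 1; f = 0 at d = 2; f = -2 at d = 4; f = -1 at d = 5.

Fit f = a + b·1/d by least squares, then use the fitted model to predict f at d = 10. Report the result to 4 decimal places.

f̂ = -0.9037

Forming XᵀX = [[6, 67/60]; [67/60, 6169/3600]] and Xᵀf = [-5, 3/10]ᵀ gives XᵀX·[a, b]ᵀ = Xᵀf.
Δ = 6·(6169/3600) − (67/60)² = 1301/144.
a = ((-5)·(6169/3600) − (67/60)·(3/10))/(1301/144) = -32051/32525; b = (6·(3/10) − (67/60)·(-5))/(1301/144) = 5316/6505.
At d = 10: f̂ = (-32051/32525)·(1) + (5316/6505)·(1/10) = -29393/32525.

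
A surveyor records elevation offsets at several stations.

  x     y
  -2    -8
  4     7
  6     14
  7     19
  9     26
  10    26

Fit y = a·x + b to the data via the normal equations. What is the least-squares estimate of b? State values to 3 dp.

b = -2.939

Sums needed: Σx·x = 286, Σx = 34, Σ1 = 6.
Moment sums: Σx·y = 755, Σy = 84.
So AᵀA·[a, b]ᵀ = Aᵀy: [[286, 34]; [34, 6]]·[a, b]ᵀ = [755, 84]ᵀ.
det = 286·6 − 34² = 560.
a = (755·6 − 34·84)/560 = 837/280; b = (286·84 − 34·755)/560 = -823/280.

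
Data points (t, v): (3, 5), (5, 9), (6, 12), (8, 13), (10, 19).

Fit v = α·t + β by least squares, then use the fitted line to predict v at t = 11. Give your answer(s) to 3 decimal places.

v̂ = 20.233

Normal-equation sums: Σt·t = 234, Σt = 32, Σ1 = 5.
Right-hand side: Σt·v = 426, Σv = 58.
Δ = 234·5 − 32² = 146.
α = (426·5 − 32·58)/146 = 137/73; β = (234·58 − 32·426)/146 = -30/73.
At t = 11: v̂ = (137/73)·(11) + (-30/73)·(1) = 1477/73.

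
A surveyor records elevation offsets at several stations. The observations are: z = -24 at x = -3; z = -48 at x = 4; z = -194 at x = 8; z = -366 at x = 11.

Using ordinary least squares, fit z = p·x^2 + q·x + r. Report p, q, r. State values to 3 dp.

Forming MᵀM = [[19074, 1880, 210]; [1880, 210, 20]; [210, 20, 4]] and Mᵀz = [-57686, -5698, -632]ᵀ gives MᵀM·[p, q, r]ᵀ = Mᵀz.
Solving the 3×3 system (Gaussian elimination) gives p = -8416/2807, q = -6313/14035, r = 4647/2807.

p = -2.998, q = -0.450, r = 1.656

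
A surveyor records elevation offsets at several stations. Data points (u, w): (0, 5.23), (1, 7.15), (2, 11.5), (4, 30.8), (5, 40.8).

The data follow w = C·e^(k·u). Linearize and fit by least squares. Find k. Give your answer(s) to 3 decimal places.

k = 0.432

With ln wᵢ as the transformed response and uᵢ as the regressor:
AᵀA = [[46.0000, 12.0000]; [12.0000, 5]], rhs = [39.1053, 13.2001]ᵀ  (here Σu = 12.0000, Σ(u)² = 46.0000, Σln w = 13.2001, Σu·ln w = 39.1053).
Solving (det = 86.0000): k = 0.43169, ln C = 1.60395.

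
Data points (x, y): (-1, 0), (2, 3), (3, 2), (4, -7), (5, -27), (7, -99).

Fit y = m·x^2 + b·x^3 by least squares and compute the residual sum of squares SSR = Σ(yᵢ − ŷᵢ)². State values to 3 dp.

Setting ∂/∂m … = 0 gives: 3380·m + 21230·b = -5608;  21230·m + 138164·b = -37702.
(Σx^2·x^2 = 3380, Σx^2·x^3 = 21230, Σx^3·x^3 = 138164, Σx^2·y = -5608, Σx^3·y = -37702.)
det = 3380·138164 − 21230² = 16281420.
m = ((-5608)·138164 − 21230·(-37702))/16281420 = 2132479/1356785; b = (3380·(-37702) − 21230·(-5608))/16281420 = -139582/271357.
Residuals: -2830389/1356785, 1123719/1356785, 2364829/1356785, 1049081/1356785, -541284/271357, 569944/1356785; SSR = 17406132/1356785.

SSR = 12.829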